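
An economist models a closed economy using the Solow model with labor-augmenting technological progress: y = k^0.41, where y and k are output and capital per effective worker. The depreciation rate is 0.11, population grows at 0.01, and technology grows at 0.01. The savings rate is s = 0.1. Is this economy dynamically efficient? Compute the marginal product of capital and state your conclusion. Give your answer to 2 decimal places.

dynamically efficient; MPK ≈ 0.53

The effective depreciation rate is n + g + δ = 0.01 + 0.01 + 0.11 = 0.13.
Steady-state k*: s·k^0.41 = 0.13·k gives k* = (0.1/0.13)^(1/0.59) ≈ 0.6410.
MPK = 0.41·0.6410^(-0.59) ≈ 0.5330.
MPK > n+g+δ = 0.13, so the economy is dynamically efficient (under-saving).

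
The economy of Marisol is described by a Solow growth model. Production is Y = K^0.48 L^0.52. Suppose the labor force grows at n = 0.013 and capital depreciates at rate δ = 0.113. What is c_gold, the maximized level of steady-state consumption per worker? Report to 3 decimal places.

Break-even investment rate: n + δ = 0.013 + 0.113 = 0.126.
At the golden rule the marginal product of capital equals n+δ: 0.48·k^(0.48−1) = 0.126. Solving, k_gold = (0.48/0.126)^(1/0.52) ≈ 13.0936.
y_gold = 13.0936^0.48 ≈ 3.4371.
c_gold = y_gold − (n+δ)·k_gold = 3.4371 − 0.126·13.0936 ≈ 1.7873.

c_gold ≈ 1.787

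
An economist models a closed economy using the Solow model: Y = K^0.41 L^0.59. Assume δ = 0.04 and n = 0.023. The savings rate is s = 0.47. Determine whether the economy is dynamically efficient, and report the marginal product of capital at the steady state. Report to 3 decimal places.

dynamically inefficient; MPK ≈ 0.055

Capital per worker breaks even when investment replaces (n + δ)·k; here n + δ = 0.063.
Steady-state k*: s·k^0.41 = 0.063·k gives k* = (0.47/0.063)^(1/0.59) ≈ 30.1474.
MPK = 0.41·30.1474^(-0.59) ≈ 0.0550.
MPK < n+δ = 0.063, so the economy is dynamically inefficient (over-saving).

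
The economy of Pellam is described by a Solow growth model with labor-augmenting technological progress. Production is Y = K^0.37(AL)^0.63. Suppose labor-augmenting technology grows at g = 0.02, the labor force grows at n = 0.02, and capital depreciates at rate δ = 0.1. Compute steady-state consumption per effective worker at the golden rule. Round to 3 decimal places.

c_gold ≈ 1.115

n + g + δ = 0.02 + 0.02 + 0.1 = 0.14.
Golden rule sets MPK = n+g+δ: 0.37·k^(0.37−1) = 0.14, so k_gold = (0.37/0.14)^(1/0.63) ≈ 4.6769.
y_gold = 4.6769^0.37 ≈ 1.7696.
c_gold = y_gold − (n+g+δ)·k_gold = 1.7696 − 0.14·4.6769 ≈ 1.1149.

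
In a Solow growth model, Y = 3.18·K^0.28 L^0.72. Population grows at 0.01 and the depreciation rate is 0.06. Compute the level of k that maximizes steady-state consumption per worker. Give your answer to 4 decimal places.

k_gold ≈ 34.1987

n + δ = 0.01 + 0.06 = 0.07.
At the golden rule the marginal product of capital equals n+δ: 0.28·3.18·k^(0.28−1) = 0.07. Solving, k_gold = (0.28·3.18/0.07)^(1/0.72) ≈ 34.1987.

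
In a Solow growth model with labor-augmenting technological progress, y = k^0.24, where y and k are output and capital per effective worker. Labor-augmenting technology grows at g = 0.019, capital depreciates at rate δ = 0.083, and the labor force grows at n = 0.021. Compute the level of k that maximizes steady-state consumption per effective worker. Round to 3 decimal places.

The effective depreciation rate is n + g + δ = 0.021 + 0.019 + 0.083 = 0.123.
At the golden rule the marginal product of capital equals n+g+δ: 0.24·k^(0.24−1) = 0.123. Solving, k_gold = (0.24/0.123)^(1/0.76) ≈ 2.4098.

k_gold ≈ 2.410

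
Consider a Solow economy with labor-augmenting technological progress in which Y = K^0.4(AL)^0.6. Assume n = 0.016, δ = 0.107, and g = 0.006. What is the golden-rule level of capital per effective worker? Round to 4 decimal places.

The effective depreciation rate is n + g + δ = 0.016 + 0.006 + 0.107 = 0.129.
At the golden rule the marginal product of capital equals n+g+δ: 0.4·k^(0.4−1) = 0.129. Solving, k_gold = (0.4/0.129)^(1/0.6) ≈ 6.5935.

k_gold ≈ 6.5935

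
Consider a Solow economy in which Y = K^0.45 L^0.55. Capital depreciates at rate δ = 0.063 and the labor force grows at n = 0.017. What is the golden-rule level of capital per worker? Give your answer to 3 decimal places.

k_gold ≈ 23.113

Break-even investment rate: n + δ = 0.017 + 0.063 = 0.08.
Maximizing c = f(k) − (n+δ)·k gives f'(k) = n+δ, i.e. 0.45·k^(0.45−1) = 0.08, so k_gold = (0.45/0.08)^(1/0.55) ≈ 23.1132.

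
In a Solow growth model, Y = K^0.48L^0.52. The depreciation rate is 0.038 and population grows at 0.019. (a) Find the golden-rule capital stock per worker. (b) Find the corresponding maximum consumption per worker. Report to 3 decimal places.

(a) k_gold ≈ 60.194; (b) c_gold ≈ 3.717

n + δ = 0.019 + 0.038 = 0.057.
At the golden rule the marginal product of capital equals n+δ: 0.48·k^(0.48−1) = 0.057. Solving, k_gold = (0.48/0.057)^(1/0.52) ≈ 60.1937.
y_gold = 60.1937^0.48 ≈ 7.1480; c_gold = y_gold − 0.057·k_gold ≈ 3.7170.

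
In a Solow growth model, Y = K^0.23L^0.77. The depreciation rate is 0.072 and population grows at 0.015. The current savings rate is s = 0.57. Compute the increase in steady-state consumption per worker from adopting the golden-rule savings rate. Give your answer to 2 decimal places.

Break-even investment rate: n + δ = 0.015 + 0.072 = 0.087.
Current steady state (s = 0.57): k* = (0.57/0.087)^(1/0.77) ≈ 11.4869, y* = 11.4869^0.23 ≈ 1.7533, c* = (1−0.57)·1.7533 ≈ 0.7539.
Maximizing c = f(k) − (n+δ)·k gives f'(k) = n+δ, i.e. 0.23·k^(0.23−1) = 0.087, so k_gold = (0.23/0.087)^(1/0.77) ≈ 3.5345.
y_gold = 3.5345^0.23 ≈ 1.3369, c_gold = y_gold − 0.087·k_gold ≈ 1.0294.
Gain: Δc = 1.0294 − 0.7539 ≈ 0.2755.

Δc ≈ 0.28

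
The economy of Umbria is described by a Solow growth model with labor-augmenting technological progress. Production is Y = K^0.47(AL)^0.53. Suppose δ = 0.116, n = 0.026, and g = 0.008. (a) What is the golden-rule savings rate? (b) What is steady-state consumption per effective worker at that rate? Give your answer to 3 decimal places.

Capital per effective worker breaks even when investment replaces (n + g + δ)·k; here n + g + δ = 0.15.
For Cobb-Douglas, s_gold equals capital's share: s_gold = 0.47.
Setting f'(k) = n+g+δ gives 0.47·k^(0.47−1) = 0.15, hence k_gold = (0.47/0.15)^(1/0.53) ≈ 8.6270.
y_gold = 8.6270^0.47 ≈ 2.7533; c_gold = (1−0.47)·y_gold ≈ 1.4593.

(a) s_gold = 0.470; (b) c_gold ≈ 1.459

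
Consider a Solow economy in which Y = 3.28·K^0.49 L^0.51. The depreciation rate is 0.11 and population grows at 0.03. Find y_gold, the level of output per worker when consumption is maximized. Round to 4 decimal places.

y_gold ≈ 34.2176

Capital per worker breaks even when investment replaces (n + δ)·k; here n + δ = 0.14.
Maximizing c = f(k) − (n+δ)·k gives f'(k) = n+δ, i.e. 0.49·3.28·k^(0.49−1) = 0.14, so k_gold = (0.49·3.28/0.14)^(1/0.51) ≈ 119.7616.
Output: y_gold = 3.28·k_gold^0.49 = 3.28·119.7616^0.49 ≈ 34.2176.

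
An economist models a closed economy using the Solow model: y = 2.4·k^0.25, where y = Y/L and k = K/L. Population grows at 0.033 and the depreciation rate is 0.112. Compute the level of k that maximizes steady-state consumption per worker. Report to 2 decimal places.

k_gold ≈ 6.64

The effective depreciation rate is n + δ = 0.033 + 0.112 = 0.145.
Golden rule sets MPK = n+δ: 0.25·2.4·k^(0.25−1) = 0.145, so k_gold = (0.25·2.4/0.145)^(1/0.75) ≈ 6.6432.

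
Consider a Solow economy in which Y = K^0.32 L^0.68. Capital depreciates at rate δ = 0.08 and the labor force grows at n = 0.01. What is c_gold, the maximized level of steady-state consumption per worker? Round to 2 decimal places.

The effective depreciation rate is n + δ = 0.01 + 0.08 = 0.09.
At the golden rule the marginal product of capital equals n+δ: 0.32·k^(0.32−1) = 0.09. Solving, k_gold = (0.32/0.09)^(1/0.68) ≈ 6.4589.
y_gold = 6.4589^0.32 ≈ 1.8166.
c_gold = y_gold − (n+δ)·k_gold = 1.8166 − 0.09·6.4589 ≈ 1.2353.

c_gold ≈ 1.24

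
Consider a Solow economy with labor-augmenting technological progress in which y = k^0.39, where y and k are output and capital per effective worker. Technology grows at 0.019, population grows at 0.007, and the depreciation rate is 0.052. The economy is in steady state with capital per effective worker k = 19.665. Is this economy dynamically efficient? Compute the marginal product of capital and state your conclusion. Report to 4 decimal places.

n + g + δ = 0.007 + 0.019 + 0.052 = 0.078.
MPK = 0.39·k^(0.39−1) = 0.39·19.665^(-0.61) ≈ 0.0634.
MPK < 0.078, so the economy is dynamically inefficient (over-saving).

dynamically inefficient; MPK ≈ 0.0634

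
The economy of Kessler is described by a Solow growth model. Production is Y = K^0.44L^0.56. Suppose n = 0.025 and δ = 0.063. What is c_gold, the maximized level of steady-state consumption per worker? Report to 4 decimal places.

n + δ = 0.025 + 0.063 = 0.088.
Maximizing c = f(k) − (n+δ)·k gives f'(k) = n+δ, i.e. 0.44·k^(0.44−1) = 0.088, so k_gold = (0.44/0.088)^(1/0.56) ≈ 17.7076.
y_gold = 17.7076^0.44 ≈ 3.5415.
c_gold = y_gold − (n+δ)·k_gold = 3.5415 − 0.088·17.7076 ≈ 1.9833.

c_gold ≈ 1.9833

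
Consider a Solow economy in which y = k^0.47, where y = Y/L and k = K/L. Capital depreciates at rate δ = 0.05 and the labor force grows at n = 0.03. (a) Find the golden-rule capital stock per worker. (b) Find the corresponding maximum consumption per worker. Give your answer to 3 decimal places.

Capital per worker breaks even when investment replaces (n + δ)·k; here n + δ = 0.08.
Maximizing c = f(k) − (n+δ)·k gives f'(k) = n+δ, i.e. 0.47·k^(0.47−1) = 0.08, so k_gold = (0.47/0.08)^(1/0.53) ≈ 28.2461.
y_gold = 28.2461^0.47 ≈ 4.8078; c_gold = y_gold − 0.08·k_gold ≈ 2.5482.

(a) k_gold ≈ 28.246; (b) c_gold ≈ 2.548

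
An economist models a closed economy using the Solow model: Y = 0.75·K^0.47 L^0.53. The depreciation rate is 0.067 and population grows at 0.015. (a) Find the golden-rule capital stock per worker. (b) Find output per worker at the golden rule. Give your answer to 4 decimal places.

n + δ = 0.015 + 0.067 = 0.082.
Golden rule sets MPK = n+δ: 0.47·0.75·k^(0.47−1) = 0.082, so k_gold = (0.47·0.75/0.082)^(1/0.53) ≈ 15.6672.
y_gold = 0.75·15.6672^0.47 ≈ 2.7334.

(a) k_gold ≈ 15.6672; (b) y_gold ≈ 2.7334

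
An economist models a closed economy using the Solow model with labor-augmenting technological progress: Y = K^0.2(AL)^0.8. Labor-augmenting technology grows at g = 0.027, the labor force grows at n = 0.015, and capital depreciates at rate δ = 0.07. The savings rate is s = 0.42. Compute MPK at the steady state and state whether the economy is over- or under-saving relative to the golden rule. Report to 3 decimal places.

over-saving; MPK ≈ 0.053

Capital per effective worker breaks even when investment replaces (n + g + δ)·k; here n + g + δ = 0.112.
Steady-state k*: s·k^0.2 = 0.112·k gives k* = (0.42/0.112)^(1/0.8) ≈ 5.2184.
MPK = 0.2·5.2184^(-0.8) ≈ 0.0533.
MPK < n+g+δ = 0.112, so the economy is dynamically inefficient (over-saving).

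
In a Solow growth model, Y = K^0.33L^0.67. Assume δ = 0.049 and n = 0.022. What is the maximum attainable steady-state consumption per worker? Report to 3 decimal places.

c_gold ≈ 1.428

Capital per worker breaks even when investment replaces (n + δ)·k; here n + δ = 0.071.
Setting f'(k) = n+δ gives 0.33·k^(0.33−1) = 0.071, hence k_gold = (0.33/0.071)^(1/0.67) ≈ 9.9061.
y_gold = 9.9061^0.33 ≈ 2.1313.
c_gold = y_gold − (n+δ)·k_gold = 2.1313 − 0.071·9.9061 ≈ 1.4280.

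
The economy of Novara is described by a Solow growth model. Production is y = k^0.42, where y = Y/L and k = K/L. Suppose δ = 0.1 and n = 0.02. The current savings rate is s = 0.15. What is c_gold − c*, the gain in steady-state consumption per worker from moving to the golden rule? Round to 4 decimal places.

n + δ = 0.02 + 0.1 = 0.12.
Current steady state (s = 0.15): k* = (0.15/0.12)^(1/0.58) ≈ 1.4692, y* = 1.4692^0.42 ≈ 1.1754, c* = (1−0.15)·1.1754 ≈ 0.9991.
Maximizing c = f(k) − (n+δ)·k gives f'(k) = n+δ, i.e. 0.42·k^(0.42−1) = 0.12, so k_gold = (0.42/0.12)^(1/0.58) ≈ 8.6706.
y_gold = 8.6706^0.42 ≈ 2.4773, c_gold = y_gold − 0.12·k_gold ≈ 1.4368.
Gain: Δc = 1.4368 − 0.9991 ≈ 0.4378.

Δc ≈ 0.4378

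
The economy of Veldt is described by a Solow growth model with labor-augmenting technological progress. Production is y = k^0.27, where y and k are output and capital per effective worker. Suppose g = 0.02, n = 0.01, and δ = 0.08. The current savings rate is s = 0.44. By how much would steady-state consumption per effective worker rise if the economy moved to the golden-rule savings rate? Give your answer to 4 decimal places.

Break-even investment rate: n + g + δ = 0.01 + 0.02 + 0.08 = 0.11.
Current steady state (s = 0.44): k* = (0.44/0.11)^(1/0.73) ≈ 6.6794, y* = 6.6794^0.27 ≈ 1.6699, c* = (1−0.44)·1.6699 ≈ 0.9351.
Maximizing c = f(k) − (n+g+δ)·k gives f'(k) = n+g+δ, i.e. 0.27·k^(0.27−1) = 0.11, so k_gold = (0.27/0.11)^(1/0.73) ≈ 3.4214.
y_gold = 3.4214^0.27 ≈ 1.3939, c_gold = y_gold − 0.11·k_gold ≈ 1.0176.
Gain: Δc = 1.0176 − 0.9351 ≈ 0.0824.

Δc ≈ 0.0824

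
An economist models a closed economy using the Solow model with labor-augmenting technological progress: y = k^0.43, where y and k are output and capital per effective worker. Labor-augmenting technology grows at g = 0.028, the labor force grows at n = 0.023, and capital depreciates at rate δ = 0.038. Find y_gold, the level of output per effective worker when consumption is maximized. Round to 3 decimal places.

The effective depreciation rate is n + g + δ = 0.023 + 0.028 + 0.038 = 0.089.
Maximizing c = f(k) − (n+g+δ)·k gives f'(k) = n+g+δ, i.e. 0.43·k^(0.43−1) = 0.089, so k_gold = (0.43/0.089)^(1/0.57) ≈ 15.8540.
Output: y_gold = k_gold^0.43 = 15.8540^0.43 ≈ 3.2814.

y_gold ≈ 3.281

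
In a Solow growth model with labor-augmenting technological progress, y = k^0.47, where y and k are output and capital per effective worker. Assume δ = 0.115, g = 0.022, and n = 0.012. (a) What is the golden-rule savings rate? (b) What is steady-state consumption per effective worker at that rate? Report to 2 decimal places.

(a) s_gold = 0.47; (b) c_gold ≈ 1.47

The effective depreciation rate is n + g + δ = 0.012 + 0.022 + 0.115 = 0.149.
For Cobb-Douglas, s_gold equals capital's share: s_gold = 0.47.
Golden rule sets MPK = n+g+δ: 0.47·k^(0.47−1) = 0.149, so k_gold = (0.47/0.149)^(1/0.53) ≈ 8.7366.
y_gold = 8.7366^0.47 ≈ 2.7697; c_gold = (1−0.47)·y_gold ≈ 1.4679.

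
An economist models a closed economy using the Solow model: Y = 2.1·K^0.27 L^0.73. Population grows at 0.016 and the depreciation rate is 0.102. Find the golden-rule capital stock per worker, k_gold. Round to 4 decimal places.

k_gold ≈ 8.5869

Break-even investment rate: n + δ = 0.016 + 0.102 = 0.118.
Maximizing c = f(k) − (n+δ)·k gives f'(k) = n+δ, i.e. 0.27·2.1·k^(0.27−1) = 0.118, so k_gold = (0.27·2.1/0.118)^(1/0.73) ≈ 8.5869.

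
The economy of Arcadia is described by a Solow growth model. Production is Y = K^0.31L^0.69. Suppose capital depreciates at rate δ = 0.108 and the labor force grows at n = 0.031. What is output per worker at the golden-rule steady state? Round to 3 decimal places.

y_gold ≈ 1.434

Break-even investment rate: n + δ = 0.031 + 0.108 = 0.139.
At the golden rule the marginal product of capital equals n+δ: 0.31·k^(0.31−1) = 0.139. Solving, k_gold = (0.31/0.139)^(1/0.69) ≈ 3.1978.
Output: y_gold = k_gold^0.31 = 3.1978^0.31 ≈ 1.4338.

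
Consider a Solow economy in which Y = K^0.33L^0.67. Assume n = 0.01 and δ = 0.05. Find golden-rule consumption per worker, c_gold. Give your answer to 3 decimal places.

n + δ = 0.01 + 0.05 = 0.06.
At the golden rule the marginal product of capital equals n+δ: 0.33·k^(0.33−1) = 0.06. Solving, k_gold = (0.33/0.06)^(1/0.67) ≈ 12.7356.
y_gold = 12.7356^0.33 ≈ 2.3156.
c_gold = y_gold − (n+δ)·k_gold = 2.3156 − 0.06·12.7356 ≈ 1.5514.

c_gold ≈ 1.551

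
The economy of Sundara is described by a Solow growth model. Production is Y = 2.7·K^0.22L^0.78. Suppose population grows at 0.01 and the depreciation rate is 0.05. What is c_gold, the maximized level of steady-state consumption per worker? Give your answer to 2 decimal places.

c_gold ≈ 4.02

The effective depreciation rate is n + δ = 0.01 + 0.05 = 0.06.
At the golden rule the marginal product of capital equals n+δ: 0.22·2.7·k^(0.22−1) = 0.06. Solving, k_gold = (0.22·2.7/0.06)^(1/0.78) ≈ 18.8997.
y_gold = 2.7·18.8997^0.22 ≈ 5.1545.
c_gold = y_gold − (n+δ)·k_gold = 5.1545 − 0.06·18.8997 ≈ 4.0205.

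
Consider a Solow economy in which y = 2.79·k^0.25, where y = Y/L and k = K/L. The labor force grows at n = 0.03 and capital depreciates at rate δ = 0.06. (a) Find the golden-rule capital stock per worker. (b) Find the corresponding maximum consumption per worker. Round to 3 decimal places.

Capital per worker breaks even when investment replaces (n + δ)·k; here n + δ = 0.09.
Golden rule sets MPK = n+δ: 0.25·2.79·k^(0.25−1) = 0.09, so k_gold = (0.25·2.79/0.09)^(1/0.75) ≈ 15.3368.
y_gold = 2.79·15.3368^0.25 ≈ 5.5213; c_gold = y_gold − 0.09·k_gold ≈ 4.1409.

(a) k_gold ≈ 15.337; (b) c_gold ≈ 4.141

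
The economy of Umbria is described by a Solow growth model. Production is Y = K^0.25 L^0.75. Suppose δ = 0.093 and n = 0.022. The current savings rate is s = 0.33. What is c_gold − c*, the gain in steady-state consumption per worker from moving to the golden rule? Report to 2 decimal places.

Δc ≈ 0.02

Break-even investment rate: n + δ = 0.022 + 0.093 = 0.115.
Current steady state (s = 0.33): k* = (0.33/0.115)^(1/0.75) ≈ 4.0778, y* = 4.0778^0.25 ≈ 1.4210, c* = (1−0.33)·1.4210 ≈ 0.9521.
Maximizing c = f(k) − (n+δ)·k gives f'(k) = n+δ, i.e. 0.25·k^(0.25−1) = 0.115, so k_gold = (0.25/0.115)^(1/0.75) ≈ 2.8162.
y_gold = 2.8162^0.25 ≈ 1.2954, c_gold = y_gold − 0.115·k_gold ≈ 0.9716.
Gain: Δc = 0.9716 − 0.9521 ≈ 0.0195.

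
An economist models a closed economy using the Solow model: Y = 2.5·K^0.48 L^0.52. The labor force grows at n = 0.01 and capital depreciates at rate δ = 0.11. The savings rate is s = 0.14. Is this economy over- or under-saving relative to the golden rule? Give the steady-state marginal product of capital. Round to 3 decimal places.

under-saving; MPK ≈ 0.411

n + δ = 0.01 + 0.11 = 0.12.
Steady-state k*: s·A·k^0.48 = 0.12·k gives k* = (0.14·2.5/0.12)^(1/0.52) ≈ 7.8345.
MPK = 0.48·2.5·7.8345^(-0.52) ≈ 0.4114.
MPK > n+δ = 0.12, so the economy is dynamically efficient (under-saving).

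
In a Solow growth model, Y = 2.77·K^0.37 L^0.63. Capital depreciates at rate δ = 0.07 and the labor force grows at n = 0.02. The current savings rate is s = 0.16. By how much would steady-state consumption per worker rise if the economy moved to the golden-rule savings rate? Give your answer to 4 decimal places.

Δc ≈ 1.3478

n + δ = 0.02 + 0.07 = 0.09.
Current steady state (s = 0.16): k* = (0.16·2.77/0.09)^(1/0.63) ≈ 12.5597, y* = 2.77·12.5597^0.37 ≈ 7.0648, c* = (1−0.16)·7.0648 ≈ 5.9345.
Golden rule sets MPK = n+δ: 0.37·2.77·k^(0.37−1) = 0.09, so k_gold = (0.37·2.77/0.09)^(1/0.63) ≈ 47.5212.
y_gold = 2.77·47.5212^0.37 ≈ 11.5592, c_gold = y_gold − 0.09·k_gold ≈ 7.2823.
Gain: Δc = 7.2823 − 5.9345 ≈ 1.3478.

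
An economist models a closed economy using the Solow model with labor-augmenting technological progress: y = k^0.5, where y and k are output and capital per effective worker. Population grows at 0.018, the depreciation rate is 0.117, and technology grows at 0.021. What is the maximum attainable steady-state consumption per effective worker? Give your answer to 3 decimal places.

Break-even investment rate: n + g + δ = 0.018 + 0.021 + 0.117 = 0.156.
Golden rule sets MPK = n+g+δ: 0.5·k^(0.5−1) = 0.156, so k_gold = (0.5/0.156)^(1/0.5) ≈ 10.2728.
y_gold = 10.2728^0.5 ≈ 3.2051.
c_gold = y_gold − (n+g+δ)·k_gold = 3.2051 − 0.156·10.2728 ≈ 1.6026.

c_gold ≈ 1.603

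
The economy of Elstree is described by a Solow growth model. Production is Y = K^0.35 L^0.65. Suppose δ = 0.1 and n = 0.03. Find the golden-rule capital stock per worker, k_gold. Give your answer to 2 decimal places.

Break-even investment rate: n + δ = 0.03 + 0.1 = 0.13.
At the golden rule the marginal product of capital equals n+δ: 0.35·k^(0.35−1) = 0.13. Solving, k_gold = (0.35/0.13)^(1/0.65) ≈ 4.5891.

k_gold ≈ 4.59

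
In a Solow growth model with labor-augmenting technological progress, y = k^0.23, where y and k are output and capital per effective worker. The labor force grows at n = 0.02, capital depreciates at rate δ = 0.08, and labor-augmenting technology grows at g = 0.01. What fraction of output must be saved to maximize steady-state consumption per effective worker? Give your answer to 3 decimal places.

The effective depreciation rate is n + g + δ = 0.02 + 0.01 + 0.08 = 0.11.
At the golden rule MPK = n+g+δ, and in any Cobb-Douglas steady state s = (n+g+δ)·k/y = MPK·k/y = capital's share 0.23.

s_gold = 0.230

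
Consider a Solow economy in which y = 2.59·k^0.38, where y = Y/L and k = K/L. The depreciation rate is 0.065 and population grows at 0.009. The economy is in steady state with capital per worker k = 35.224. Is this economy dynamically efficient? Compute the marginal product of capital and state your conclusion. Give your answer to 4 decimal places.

dynamically efficient; MPK ≈ 0.1082

Break-even investment rate: n + δ = 0.009 + 0.065 = 0.074.
MPK = 0.38·2.59·k^(0.38−1) = 0.38·2.59·35.224^(-0.62) ≈ 0.1082.
MPK > 0.074, so the economy is dynamically efficient (under-saving).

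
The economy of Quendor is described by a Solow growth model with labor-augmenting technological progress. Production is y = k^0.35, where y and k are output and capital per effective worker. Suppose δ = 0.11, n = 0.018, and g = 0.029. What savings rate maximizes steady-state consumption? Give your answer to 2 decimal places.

n + g + δ = 0.018 + 0.029 + 0.11 = 0.157.
At the golden rule MPK = n+g+δ, and in any Cobb-Douglas steady state s = (n+g+δ)·k/y = MPK·k/y = capital's share 0.35.

s_gold = 0.35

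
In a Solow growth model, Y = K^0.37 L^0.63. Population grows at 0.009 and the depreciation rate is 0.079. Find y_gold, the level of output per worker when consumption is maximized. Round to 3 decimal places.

Break-even investment rate: n + δ = 0.009 + 0.079 = 0.088.
Maximizing c = f(k) − (n+δ)·k gives f'(k) = n+δ, i.e. 0.37·k^(0.37−1) = 0.088, so k_gold = (0.37/0.088)^(1/0.63) ≈ 9.7731.
Output: y_gold = k_gold^0.37 = 9.7731^0.37 ≈ 2.3244.

y_gold ≈ 2.324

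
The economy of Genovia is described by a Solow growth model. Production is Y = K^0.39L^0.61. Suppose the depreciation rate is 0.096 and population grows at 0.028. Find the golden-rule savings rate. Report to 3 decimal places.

s_gold = 0.390

The effective depreciation rate is n + δ = 0.028 + 0.096 = 0.124.
At the golden rule MPK = n+δ, and in any Cobb-Douglas steady state s = (n+δ)·k/y = MPK·k/y = capital's share 0.39.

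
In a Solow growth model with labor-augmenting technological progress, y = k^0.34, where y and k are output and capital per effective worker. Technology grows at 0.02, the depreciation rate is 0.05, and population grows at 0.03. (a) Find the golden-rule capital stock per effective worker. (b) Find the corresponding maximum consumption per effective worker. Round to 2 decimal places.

(a) k_gold ≈ 6.39; (b) c_gold ≈ 1.24

n + g + δ = 0.03 + 0.02 + 0.05 = 0.1.
Golden rule sets MPK = n+g+δ: 0.34·k^(0.34−1) = 0.1, so k_gold = (0.34/0.1)^(1/0.66) ≈ 6.3866.
y_gold = 6.3866^0.34 ≈ 1.8784; c_gold = y_gold − 0.1·k_gold ≈ 1.2398.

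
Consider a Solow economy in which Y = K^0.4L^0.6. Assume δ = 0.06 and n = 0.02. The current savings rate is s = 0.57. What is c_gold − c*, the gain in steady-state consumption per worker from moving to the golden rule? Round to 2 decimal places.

The effective depreciation rate is n + δ = 0.02 + 0.06 = 0.08.
Current steady state (s = 0.57): k* = (0.57/0.08)^(1/0.6) ≈ 26.3820, y* = 26.3820^0.4 ≈ 3.7027, c* = (1−0.57)·3.7027 ≈ 1.5922.
At the golden rule the marginal product of capital equals n+δ: 0.4·k^(0.4−1) = 0.08. Solving, k_gold = (0.4/0.08)^(1/0.6) ≈ 14.6201.
y_gold = 14.6201^0.4 ≈ 2.9240, c_gold = y_gold − 0.08·k_gold ≈ 1.7544.
Gain: Δc = 1.7544 − 1.5922 ≈ 0.1622.

Δc ≈ 0.16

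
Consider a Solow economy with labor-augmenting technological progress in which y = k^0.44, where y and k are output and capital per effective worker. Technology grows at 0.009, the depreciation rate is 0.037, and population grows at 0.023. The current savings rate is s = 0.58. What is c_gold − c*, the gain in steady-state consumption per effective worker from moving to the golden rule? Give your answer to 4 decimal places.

n + g + δ = 0.023 + 0.009 + 0.037 = 0.069.
Current steady state (s = 0.58): k* = (0.58/0.069)^(1/0.56) ≈ 44.7748, y* = 44.7748^0.44 ≈ 5.3267, c* = (1−0.58)·5.3267 ≈ 2.2372.
Golden rule sets MPK = n+g+δ: 0.44·k^(0.44−1) = 0.069, so k_gold = (0.44/0.069)^(1/0.56) ≈ 27.3396.
y_gold = 27.3396^0.44 ≈ 4.2873, c_gold = y_gold − 0.069·k_gold ≈ 2.4009.
Gain: Δc = 2.4009 − 2.2372 ≈ 0.1637.

Δc ≈ 0.1637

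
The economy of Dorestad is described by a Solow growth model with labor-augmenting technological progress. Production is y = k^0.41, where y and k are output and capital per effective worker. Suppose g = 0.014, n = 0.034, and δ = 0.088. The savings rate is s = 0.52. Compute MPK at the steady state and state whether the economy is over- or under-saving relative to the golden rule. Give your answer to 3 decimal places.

over-saving; MPK ≈ 0.107

n + g + δ = 0.034 + 0.014 + 0.088 = 0.136.
Steady-state k*: s·k^0.41 = 0.136·k gives k* = (0.52/0.136)^(1/0.59) ≈ 9.7102.
MPK = 0.41·9.7102^(-0.59) ≈ 0.1072.
MPK < n+g+δ = 0.136, so the economy is dynamically inefficient (over-saving).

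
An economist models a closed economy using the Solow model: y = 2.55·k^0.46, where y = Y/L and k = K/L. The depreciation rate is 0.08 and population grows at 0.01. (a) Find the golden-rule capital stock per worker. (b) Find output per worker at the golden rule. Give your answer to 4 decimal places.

n + δ = 0.01 + 0.08 = 0.09.
Setting f'(k) = n+δ gives 0.46·2.55·k^(0.46−1) = 0.09, hence k_gold = (0.46·2.55/0.09)^(1/0.54) ≈ 116.1228.
y_gold = 2.55·116.1228^0.46 ≈ 22.7197.

(a) k_gold ≈ 116.1228; (b) y_gold ≈ 22.7197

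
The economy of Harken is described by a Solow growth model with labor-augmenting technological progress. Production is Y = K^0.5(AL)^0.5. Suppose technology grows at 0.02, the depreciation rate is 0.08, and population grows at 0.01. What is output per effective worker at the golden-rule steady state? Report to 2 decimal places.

Capital per effective worker breaks even when investment replaces (n + g + δ)·k; here n + g + δ = 0.11.
At the golden rule the marginal product of capital equals n+g+δ: 0.5·k^(0.5−1) = 0.11. Solving, k_gold = (0.5/0.11)^(1/0.5) ≈ 20.6612.
Output: y_gold = k_gold^0.5 = 20.6612^0.5 ≈ 4.5455.

y_gold ≈ 4.55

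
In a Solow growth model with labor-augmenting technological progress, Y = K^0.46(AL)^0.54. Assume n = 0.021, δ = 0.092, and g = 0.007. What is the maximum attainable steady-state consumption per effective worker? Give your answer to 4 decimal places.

The effective depreciation rate is n + g + δ = 0.021 + 0.007 + 0.092 = 0.12.
At the golden rule the marginal product of capital equals n+g+δ: 0.46·k^(0.46−1) = 0.12. Solving, k_gold = (0.46/0.12)^(1/0.54) ≈ 12.0420.
y_gold = 12.0420^0.46 ≈ 3.1414.
c_gold = y_gold − (n+g+δ)·k_gold = 3.1414 − 0.12·12.0420 ≈ 1.6963.

c_gold ≈ 1.6963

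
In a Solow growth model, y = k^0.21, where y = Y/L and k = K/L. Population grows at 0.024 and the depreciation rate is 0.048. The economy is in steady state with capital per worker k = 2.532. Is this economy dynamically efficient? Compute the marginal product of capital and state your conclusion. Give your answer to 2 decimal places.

The effective depreciation rate is n + δ = 0.024 + 0.048 = 0.072.
MPK = 0.21·k^(0.21−1) = 0.21·2.532^(-0.79) ≈ 0.1008.
MPK > 0.072, so the economy is dynamically efficient (under-saving).

dynamically efficient; MPK ≈ 0.10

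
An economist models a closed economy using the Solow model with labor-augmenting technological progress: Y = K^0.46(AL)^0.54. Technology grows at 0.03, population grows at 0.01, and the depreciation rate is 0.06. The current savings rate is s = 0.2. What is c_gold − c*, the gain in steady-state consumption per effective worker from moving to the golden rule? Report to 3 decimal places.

Break-even investment rate: n + g + δ = 0.01 + 0.03 + 0.06 = 0.1.
Current steady state (s = 0.2): k* = (0.2/0.1)^(1/0.54) ≈ 3.6096, y* = 3.6096^0.46 ≈ 1.8048, c* = (1−0.2)·1.8048 ≈ 1.4439.
At the golden rule the marginal product of capital equals n+g+δ: 0.46·k^(0.46−1) = 0.1. Solving, k_gold = (0.46/0.1)^(1/0.54) ≈ 16.8783.
y_gold = 16.8783^0.46 ≈ 3.6692, c_gold = y_gold − 0.1·k_gold ≈ 1.9814.
Gain: Δc = 1.9814 − 1.4439 ≈ 0.5375.

Δc ≈ 0.538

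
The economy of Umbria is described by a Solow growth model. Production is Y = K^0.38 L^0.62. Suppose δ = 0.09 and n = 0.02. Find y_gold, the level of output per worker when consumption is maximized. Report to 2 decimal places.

y_gold ≈ 2.14

The effective depreciation rate is n + δ = 0.02 + 0.09 = 0.11.
At the golden rule the marginal product of capital equals n+δ: 0.38·k^(0.38−1) = 0.11. Solving, k_gold = (0.38/0.11)^(1/0.62) ≈ 7.3854.
Output: y_gold = k_gold^0.38 = 7.3854^0.38 ≈ 2.1379.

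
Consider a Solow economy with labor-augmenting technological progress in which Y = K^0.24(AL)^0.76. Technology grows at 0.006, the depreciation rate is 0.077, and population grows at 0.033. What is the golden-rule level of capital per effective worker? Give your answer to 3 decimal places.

The effective depreciation rate is n + g + δ = 0.033 + 0.006 + 0.077 = 0.116.
Maximizing c = f(k) − (n+g+δ)·k gives f'(k) = n+g+δ, i.e. 0.24·k^(0.24−1) = 0.116, so k_gold = (0.24/0.116)^(1/0.76) ≈ 2.6029.

k_gold ≈ 2.603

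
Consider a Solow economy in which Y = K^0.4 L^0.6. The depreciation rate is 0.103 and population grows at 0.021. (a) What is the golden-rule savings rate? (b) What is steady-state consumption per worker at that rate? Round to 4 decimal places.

The effective depreciation rate is n + δ = 0.021 + 0.103 = 0.124.
For Cobb-Douglas, s_gold equals capital's share: s_gold = 0.4.
Setting f'(k) = n+δ gives 0.4·k^(0.4−1) = 0.124, hence k_gold = (0.4/0.124)^(1/0.6) ≈ 7.0426.
y_gold = 7.0426^0.4 ≈ 2.1832; c_gold = (1−0.4)·y_gold ≈ 1.3099.

(a) s_gold = 0.4000; (b) c_gold ≈ 1.3099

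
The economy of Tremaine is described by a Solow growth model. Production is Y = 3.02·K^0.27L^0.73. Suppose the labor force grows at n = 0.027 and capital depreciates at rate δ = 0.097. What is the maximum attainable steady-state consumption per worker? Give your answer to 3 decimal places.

c_gold ≈ 4.424

n + δ = 0.027 + 0.097 = 0.124.
Maximizing c = f(k) − (n+δ)·k gives f'(k) = n+δ, i.e. 0.27·3.02·k^(0.27−1) = 0.124, so k_gold = (0.27·3.02/0.124)^(1/0.73) ≈ 13.1971.
y_gold = 3.02·13.1971^0.27 ≈ 6.0609.
c_gold = y_gold − (n+δ)·k_gold = 6.0609 − 0.124·13.1971 ≈ 4.4244.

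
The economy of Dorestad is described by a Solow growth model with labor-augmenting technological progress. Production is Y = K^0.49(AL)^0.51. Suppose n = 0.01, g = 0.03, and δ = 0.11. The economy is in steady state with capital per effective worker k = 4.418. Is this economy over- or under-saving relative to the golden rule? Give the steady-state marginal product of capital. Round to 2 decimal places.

under-saving; MPK ≈ 0.23

The effective depreciation rate is n + g + δ = 0.01 + 0.03 + 0.11 = 0.15.
MPK = 0.49·k^(0.49−1) = 0.49·4.418^(-0.51) ≈ 0.2297.
MPK > 0.15, so the economy is dynamically efficient (under-saving).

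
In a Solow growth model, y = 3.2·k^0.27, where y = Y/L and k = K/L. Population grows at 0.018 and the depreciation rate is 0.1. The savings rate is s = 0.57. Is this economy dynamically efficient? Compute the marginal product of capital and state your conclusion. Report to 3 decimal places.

dynamically inefficient; MPK ≈ 0.056

Break-even investment rate: n + δ = 0.018 + 0.1 = 0.118.
Steady-state k*: s·A·k^0.27 = 0.118·k gives k* = (0.57·3.2/0.118)^(1/0.73) ≈ 42.5562.
MPK = 0.27·3.2·42.5562^(-0.73) ≈ 0.0559.
MPK < n+δ = 0.118, so the economy is dynamically inefficient (over-saving).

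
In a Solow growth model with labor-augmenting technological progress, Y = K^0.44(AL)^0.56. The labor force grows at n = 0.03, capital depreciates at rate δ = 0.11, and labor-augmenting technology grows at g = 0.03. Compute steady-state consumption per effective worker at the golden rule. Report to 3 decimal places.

n + g + δ = 0.03 + 0.03 + 0.11 = 0.17.
Setting f'(k) = n+g+δ gives 0.44·k^(0.44−1) = 0.17, hence k_gold = (0.44/0.17)^(1/0.56) ≈ 5.4639.
y_gold = 5.4639^0.44 ≈ 2.1111.
c_gold = y_gold − (n+g+δ)·k_gold = 2.1111 − 0.17·5.4639 ≈ 1.1822.

c_gold ≈ 1.182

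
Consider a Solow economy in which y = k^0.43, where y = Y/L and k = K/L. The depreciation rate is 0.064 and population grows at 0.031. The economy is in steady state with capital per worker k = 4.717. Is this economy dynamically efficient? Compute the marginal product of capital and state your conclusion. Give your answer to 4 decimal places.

dynamically efficient; MPK ≈ 0.1776

The effective depreciation rate is n + δ = 0.031 + 0.064 = 0.095.
MPK = 0.43·k^(0.43−1) = 0.43·4.717^(-0.57) ≈ 0.1776.
MPK > 0.095, so the economy is dynamically efficient (under-saving).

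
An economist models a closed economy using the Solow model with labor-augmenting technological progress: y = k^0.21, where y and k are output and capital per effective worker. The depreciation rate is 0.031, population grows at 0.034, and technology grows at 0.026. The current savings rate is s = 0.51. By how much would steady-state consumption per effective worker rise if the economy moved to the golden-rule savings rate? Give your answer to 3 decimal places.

Δc ≈ 0.212

Capital per effective worker breaks even when investment replaces (n + g + δ)·k; here n + g + δ = 0.091.
Current steady state (s = 0.51): k* = (0.51/0.091)^(1/0.79) ≈ 8.8614, y* = 8.8614^0.21 ≈ 1.5812, c* = (1−0.51)·1.5812 ≈ 0.7748.
At the golden rule the marginal product of capital equals n+g+δ: 0.21·k^(0.21−1) = 0.091. Solving, k_gold = (0.21/0.091)^(1/0.79) ≈ 2.8822.
y_gold = 2.8822^0.21 ≈ 1.2489, c_gold = y_gold − 0.091·k_gold ≈ 0.9867.
Gain: Δc = 0.9867 − 0.7748 ≈ 0.2119.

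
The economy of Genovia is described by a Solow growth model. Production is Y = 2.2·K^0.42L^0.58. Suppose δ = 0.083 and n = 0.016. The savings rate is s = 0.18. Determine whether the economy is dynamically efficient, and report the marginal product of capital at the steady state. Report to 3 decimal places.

dynamically efficient; MPK ≈ 0.231

Capital per worker breaks even when investment replaces (n + δ)·k; here n + δ = 0.099.
Steady-state k*: s·A·k^0.42 = 0.099·k gives k* = (0.18·2.2/0.099)^(1/0.58) ≈ 10.9153.
MPK = 0.42·2.2·10.9153^(-0.58) ≈ 0.2310.
MPK > n+δ = 0.099, so the economy is dynamically efficient (under-saving).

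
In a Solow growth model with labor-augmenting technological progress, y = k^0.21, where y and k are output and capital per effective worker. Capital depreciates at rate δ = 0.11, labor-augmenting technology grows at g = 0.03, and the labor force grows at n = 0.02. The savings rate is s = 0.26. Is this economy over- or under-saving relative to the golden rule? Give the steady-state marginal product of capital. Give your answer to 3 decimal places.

Break-even investment rate: n + g + δ = 0.02 + 0.03 + 0.11 = 0.16.
Steady-state k*: s·k^0.21 = 0.16·k gives k* = (0.26/0.16)^(1/0.79) ≈ 1.8489.
MPK = 0.21·1.8489^(-0.79) ≈ 0.1292.
MPK < n+g+δ = 0.16, so the economy is dynamically inefficient (over-saving).

over-saving; MPK ≈ 0.129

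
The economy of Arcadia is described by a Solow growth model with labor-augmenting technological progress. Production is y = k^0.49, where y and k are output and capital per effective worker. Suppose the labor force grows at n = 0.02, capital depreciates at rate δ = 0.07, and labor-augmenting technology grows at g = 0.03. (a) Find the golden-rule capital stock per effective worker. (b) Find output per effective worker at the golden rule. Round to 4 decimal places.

(a) k_gold ≈ 15.7786; (b) y_gold ≈ 3.8641

Capital per effective worker breaks even when investment replaces (n + g + δ)·k; here n + g + δ = 0.12.
Setting f'(k) = n+g+δ gives 0.49·k^(0.49−1) = 0.12, hence k_gold = (0.49/0.12)^(1/0.51) ≈ 15.7786.
y_gold = 15.7786^0.49 ≈ 3.8641.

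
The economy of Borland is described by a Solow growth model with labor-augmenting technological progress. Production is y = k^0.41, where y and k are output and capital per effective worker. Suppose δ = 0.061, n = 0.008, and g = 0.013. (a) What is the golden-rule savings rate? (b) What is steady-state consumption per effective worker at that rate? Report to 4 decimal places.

(a) s_gold = 0.4100; (b) c_gold ≈ 1.8054

The effective depreciation rate is n + g + δ = 0.008 + 0.013 + 0.061 = 0.082.
For Cobb-Douglas, s_gold equals capital's share: s_gold = 0.41.
At the golden rule the marginal product of capital equals n+g+δ: 0.41·k^(0.41−1) = 0.082. Solving, k_gold = (0.41/0.082)^(1/0.59) ≈ 15.3001.
y_gold = 15.3001^0.41 ≈ 3.0600; c_gold = (1−0.41)·y_gold ≈ 1.8054.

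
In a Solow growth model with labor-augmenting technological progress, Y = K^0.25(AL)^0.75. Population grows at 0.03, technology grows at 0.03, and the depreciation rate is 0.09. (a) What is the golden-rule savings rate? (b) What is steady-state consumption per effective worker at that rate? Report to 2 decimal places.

(a) s_gold = 0.25; (b) c_gold ≈ 0.89

The effective depreciation rate is n + g + δ = 0.03 + 0.03 + 0.09 = 0.15.
For Cobb-Douglas, s_gold equals capital's share: s_gold = 0.25.
Maximizing c = f(k) − (n+g+δ)·k gives f'(k) = n+g+δ, i.e. 0.25·k^(0.25−1) = 0.15, so k_gold = (0.25/0.15)^(1/0.75) ≈ 1.9761.
y_gold = 1.9761^0.25 ≈ 1.1856; c_gold = (1−0.25)·y_gold ≈ 0.8892.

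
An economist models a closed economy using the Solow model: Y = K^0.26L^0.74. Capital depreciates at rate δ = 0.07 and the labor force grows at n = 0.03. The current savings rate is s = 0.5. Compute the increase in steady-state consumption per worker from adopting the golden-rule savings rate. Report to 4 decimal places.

The effective depreciation rate is n + δ = 0.03 + 0.07 = 0.1.
Current steady state (s = 0.5): k* = (0.5/0.1)^(1/0.74) ≈ 8.8014, y* = 8.8014^0.26 ≈ 1.7603, c* = (1−0.5)·1.7603 ≈ 0.8801.
Setting f'(k) = n+δ gives 0.26·k^(0.26−1) = 0.1, hence k_gold = (0.26/0.1)^(1/0.74) ≈ 3.6373.
y_gold = 3.6373^0.26 ≈ 1.3989, c_gold = y_gold − 0.1·k_gold ≈ 1.0352.
Gain: Δc = 1.0352 − 0.8801 ≈ 0.1551.

Δc ≈ 0.1551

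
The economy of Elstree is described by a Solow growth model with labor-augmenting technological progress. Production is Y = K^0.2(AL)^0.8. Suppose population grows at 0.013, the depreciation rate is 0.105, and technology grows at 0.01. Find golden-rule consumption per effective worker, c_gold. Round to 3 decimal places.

Break-even investment rate: n + g + δ = 0.013 + 0.01 + 0.105 = 0.128.
Golden rule sets MPK = n+g+δ: 0.2·k^(0.2−1) = 0.128, so k_gold = (0.2/0.128)^(1/0.8) ≈ 1.7469.
y_gold = 1.7469^0.2 ≈ 1.1180.
c_gold = y_gold − (n+g+δ)·k_gold = 1.1180 − 0.128·1.7469 ≈ 0.8944.

c_gold ≈ 0.894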